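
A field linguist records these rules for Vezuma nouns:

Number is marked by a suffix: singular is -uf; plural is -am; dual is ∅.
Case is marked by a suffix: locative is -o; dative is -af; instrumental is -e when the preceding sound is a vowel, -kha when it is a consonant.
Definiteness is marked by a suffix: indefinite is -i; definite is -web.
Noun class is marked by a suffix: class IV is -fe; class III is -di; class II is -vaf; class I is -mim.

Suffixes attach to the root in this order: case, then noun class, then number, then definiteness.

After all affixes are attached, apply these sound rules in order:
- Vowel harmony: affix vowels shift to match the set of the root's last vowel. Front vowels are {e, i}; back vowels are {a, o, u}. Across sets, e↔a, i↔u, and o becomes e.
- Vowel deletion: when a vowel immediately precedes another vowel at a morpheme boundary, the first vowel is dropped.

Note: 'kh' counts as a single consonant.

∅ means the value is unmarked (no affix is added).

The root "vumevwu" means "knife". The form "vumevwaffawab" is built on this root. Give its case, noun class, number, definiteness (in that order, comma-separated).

Segment: vumevwu-af-fe-web.
case: -af → dative.
noun class: -fe → class IV.
number: ∅ → dual.
definiteness: -web → definite.

dative, class IV, dual, definite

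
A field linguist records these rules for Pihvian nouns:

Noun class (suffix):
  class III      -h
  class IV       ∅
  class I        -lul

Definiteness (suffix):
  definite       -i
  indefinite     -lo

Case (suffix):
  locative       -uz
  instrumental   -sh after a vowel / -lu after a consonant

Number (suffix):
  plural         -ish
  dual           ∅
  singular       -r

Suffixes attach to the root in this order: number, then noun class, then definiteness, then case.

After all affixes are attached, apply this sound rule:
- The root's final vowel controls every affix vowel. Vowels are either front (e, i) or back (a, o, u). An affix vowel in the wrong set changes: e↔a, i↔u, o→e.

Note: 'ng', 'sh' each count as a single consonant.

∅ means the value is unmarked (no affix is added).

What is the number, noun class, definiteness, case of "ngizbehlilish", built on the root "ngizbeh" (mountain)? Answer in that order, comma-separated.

dual, class I, definite, instrumental

Segment: ngizbeh-lul-i-sh.
number: ∅ → dual.
noun class: -lul → class I.
definiteness: -i → definite.
case: -sh/lu → instrumental.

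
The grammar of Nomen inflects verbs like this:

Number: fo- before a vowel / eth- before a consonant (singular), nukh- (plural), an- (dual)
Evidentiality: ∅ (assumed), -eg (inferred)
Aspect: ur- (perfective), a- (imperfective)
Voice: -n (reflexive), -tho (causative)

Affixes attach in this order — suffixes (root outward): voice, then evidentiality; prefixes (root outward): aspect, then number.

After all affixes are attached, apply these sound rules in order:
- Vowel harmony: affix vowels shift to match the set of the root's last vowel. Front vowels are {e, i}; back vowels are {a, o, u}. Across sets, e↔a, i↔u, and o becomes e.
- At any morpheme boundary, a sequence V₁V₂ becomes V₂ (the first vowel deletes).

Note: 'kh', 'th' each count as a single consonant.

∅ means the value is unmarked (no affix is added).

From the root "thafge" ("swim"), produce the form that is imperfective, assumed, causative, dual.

Attach aspect imperfective a- → athafge.
Attach voice causative -tho → athafgetho.
evidentiality = assumed: zero marking, form stays athafgetho.
Attach number dual an- → anathafgetho.
Apply vowel harmony: anathafgetho → enethafgethe.
Vowel deletion: no change.

enethafgethe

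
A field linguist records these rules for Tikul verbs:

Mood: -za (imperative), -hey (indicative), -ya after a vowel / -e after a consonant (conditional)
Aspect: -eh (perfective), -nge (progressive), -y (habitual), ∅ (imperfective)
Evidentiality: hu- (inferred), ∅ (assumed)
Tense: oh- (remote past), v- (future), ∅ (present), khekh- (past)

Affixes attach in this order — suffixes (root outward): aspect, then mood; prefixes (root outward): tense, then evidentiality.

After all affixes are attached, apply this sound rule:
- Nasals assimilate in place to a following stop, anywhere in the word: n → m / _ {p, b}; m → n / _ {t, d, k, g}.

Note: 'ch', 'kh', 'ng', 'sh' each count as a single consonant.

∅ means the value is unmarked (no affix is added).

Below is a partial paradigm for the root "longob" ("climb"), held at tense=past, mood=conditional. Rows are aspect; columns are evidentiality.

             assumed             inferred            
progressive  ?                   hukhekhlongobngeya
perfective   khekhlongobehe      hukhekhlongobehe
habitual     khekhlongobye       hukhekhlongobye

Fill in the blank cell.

Attach aspect progressive -nge → longobnge.
Attach tense past khekh- → khekhlongobnge.
Attach mood conditional -ya (after vowel 'e') → khekhlongobngeya.
evidentiality = assumed: zero marking, form stays khekhlongobngeya.
Nasal assimilation: no change.

khekhlongobngeya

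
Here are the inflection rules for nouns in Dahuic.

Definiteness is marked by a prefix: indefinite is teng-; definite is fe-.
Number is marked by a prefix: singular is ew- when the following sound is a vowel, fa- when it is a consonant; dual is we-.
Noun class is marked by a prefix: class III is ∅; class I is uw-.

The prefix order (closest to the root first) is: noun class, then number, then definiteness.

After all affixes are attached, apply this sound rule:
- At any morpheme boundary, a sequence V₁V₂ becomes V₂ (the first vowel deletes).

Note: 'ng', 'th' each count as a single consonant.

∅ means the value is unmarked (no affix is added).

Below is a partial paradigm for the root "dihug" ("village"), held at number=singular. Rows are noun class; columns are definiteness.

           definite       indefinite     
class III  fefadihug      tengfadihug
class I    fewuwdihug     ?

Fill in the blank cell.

Attach noun class class I uw- → uwdihug.
Attach number singular ew- (before vowel 'u') → ewuwdihug.
Attach definiteness indefinite teng- → tengewuwdihug.
Vowel deletion: no change.

tengewuwdihug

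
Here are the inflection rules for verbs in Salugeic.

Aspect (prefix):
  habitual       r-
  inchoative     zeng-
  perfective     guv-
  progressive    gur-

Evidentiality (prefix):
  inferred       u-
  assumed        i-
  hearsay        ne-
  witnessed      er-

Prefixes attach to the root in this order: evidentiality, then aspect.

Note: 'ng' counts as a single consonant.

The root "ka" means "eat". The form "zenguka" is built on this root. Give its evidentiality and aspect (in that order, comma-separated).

Segment: zeng-u-ka.
evidentiality: u- → inferred.
aspect: zeng- → inchoative.

inferred, inchoative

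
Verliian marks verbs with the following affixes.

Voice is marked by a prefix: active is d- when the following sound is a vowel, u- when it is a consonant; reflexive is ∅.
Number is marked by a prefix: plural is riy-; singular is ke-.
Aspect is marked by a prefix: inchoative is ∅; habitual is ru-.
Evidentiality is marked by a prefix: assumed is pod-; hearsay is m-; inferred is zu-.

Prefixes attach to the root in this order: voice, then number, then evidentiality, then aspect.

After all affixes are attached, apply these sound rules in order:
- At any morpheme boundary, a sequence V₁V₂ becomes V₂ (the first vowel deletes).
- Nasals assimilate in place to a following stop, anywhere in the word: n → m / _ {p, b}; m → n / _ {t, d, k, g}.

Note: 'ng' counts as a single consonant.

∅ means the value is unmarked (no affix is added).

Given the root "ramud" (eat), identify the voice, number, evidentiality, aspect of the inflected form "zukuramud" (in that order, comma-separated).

Segment: zu-ke-u-ramud.
voice: d/u- → active.
number: ke- → singular.
evidentiality: zu- → inferred.
aspect: ∅ → inchoative.

active, singular, inferred, inchoative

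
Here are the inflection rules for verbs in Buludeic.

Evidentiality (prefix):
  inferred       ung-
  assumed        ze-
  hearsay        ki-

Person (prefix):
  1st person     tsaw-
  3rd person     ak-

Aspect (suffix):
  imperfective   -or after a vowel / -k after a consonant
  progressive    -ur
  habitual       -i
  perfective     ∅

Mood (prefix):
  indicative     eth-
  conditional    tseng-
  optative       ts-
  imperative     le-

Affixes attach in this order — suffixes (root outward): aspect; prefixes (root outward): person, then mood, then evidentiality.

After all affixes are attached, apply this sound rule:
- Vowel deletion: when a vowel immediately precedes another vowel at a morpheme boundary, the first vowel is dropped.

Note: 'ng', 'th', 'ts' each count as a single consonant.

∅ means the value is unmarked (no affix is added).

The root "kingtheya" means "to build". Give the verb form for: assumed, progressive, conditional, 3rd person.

Attach person 3rd person ak- → akkingtheya.
Attach mood conditional tseng- → tsengakkingtheya.
Attach evidentiality assumed ze- → zetsengakkingtheya.
Attach aspect progressive -ur → zetsengakkingtheyaur.
Apply vowel deletion: zetsengakkingtheyaur → zetsengakkingtheyur.

zetsengakkingtheyur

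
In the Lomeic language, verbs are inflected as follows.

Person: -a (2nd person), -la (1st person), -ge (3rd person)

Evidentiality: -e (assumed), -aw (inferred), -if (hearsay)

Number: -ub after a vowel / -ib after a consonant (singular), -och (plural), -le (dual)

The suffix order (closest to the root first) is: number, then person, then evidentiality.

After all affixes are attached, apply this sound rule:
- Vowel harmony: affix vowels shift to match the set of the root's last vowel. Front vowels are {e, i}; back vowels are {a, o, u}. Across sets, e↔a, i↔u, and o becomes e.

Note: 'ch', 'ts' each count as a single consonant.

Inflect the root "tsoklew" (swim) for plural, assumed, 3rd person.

tsoklewechgee

Attach number plural -och → tsoklewoch.
Attach person 3rd person -ge → tsoklewochge.
Attach evidentiality assumed -e → tsoklewochgee.
Apply vowel harmony: tsoklewochgee → tsoklewechgee.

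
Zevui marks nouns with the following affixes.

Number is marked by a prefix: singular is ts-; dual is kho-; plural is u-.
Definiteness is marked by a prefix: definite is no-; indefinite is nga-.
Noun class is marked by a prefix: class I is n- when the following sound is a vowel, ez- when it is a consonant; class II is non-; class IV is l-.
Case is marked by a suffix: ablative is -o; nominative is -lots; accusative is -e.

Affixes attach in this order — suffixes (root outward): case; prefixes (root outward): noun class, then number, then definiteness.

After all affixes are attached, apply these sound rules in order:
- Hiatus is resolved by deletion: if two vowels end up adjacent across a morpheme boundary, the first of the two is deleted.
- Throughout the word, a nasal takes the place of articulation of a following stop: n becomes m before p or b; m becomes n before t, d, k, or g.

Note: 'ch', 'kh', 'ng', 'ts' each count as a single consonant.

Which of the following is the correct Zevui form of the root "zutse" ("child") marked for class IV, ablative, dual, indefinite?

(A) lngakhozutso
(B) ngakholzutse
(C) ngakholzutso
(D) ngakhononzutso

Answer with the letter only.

C

Attach noun class class IV l- → lzutse.
Attach number dual kho- → kholzutse.
Attach definiteness indefinite nga- → ngakholzutse.
Attach case ablative -o → ngakholzutseo.
Apply vowel deletion: ngakholzutseo → ngakholzutso.
Nasal assimilation: no change.
So the correct form is ngakholzutso, option (C).
(D) ngakhononzutso is wrong: it uses class II instead of class IV for noun class.
(A) lngakhozutso is wrong: it has the affixes in the wrong order.
(B) ngakholzutse is wrong: it uses accusative instead of ablative for case.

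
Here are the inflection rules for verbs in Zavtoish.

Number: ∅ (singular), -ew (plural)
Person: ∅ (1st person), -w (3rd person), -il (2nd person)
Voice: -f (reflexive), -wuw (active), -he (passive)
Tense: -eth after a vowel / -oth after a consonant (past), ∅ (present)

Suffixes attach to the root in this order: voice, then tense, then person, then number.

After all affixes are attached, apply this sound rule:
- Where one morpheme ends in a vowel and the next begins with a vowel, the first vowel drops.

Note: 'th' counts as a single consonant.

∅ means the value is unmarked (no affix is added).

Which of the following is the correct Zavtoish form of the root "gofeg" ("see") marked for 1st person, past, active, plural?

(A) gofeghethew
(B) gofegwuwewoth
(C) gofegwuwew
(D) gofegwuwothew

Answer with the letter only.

Attach voice active -wuw → gofegwuw.
Attach tense past -oth (after consonant 'w') → gofegwuwoth.
person = 1st person: zero marking, form stays gofegwuwoth.
Attach number plural -ew → gofegwuwothew.
Vowel deletion: no change.
So the correct form is gofegwuwothew, option (D).
(B) gofegwuwewoth is wrong: it has the affixes in the wrong order.
(C) gofegwuwew is wrong: it uses present instead of past for tense.
(A) gofeghethew is wrong: it uses passive instead of active for voice.

D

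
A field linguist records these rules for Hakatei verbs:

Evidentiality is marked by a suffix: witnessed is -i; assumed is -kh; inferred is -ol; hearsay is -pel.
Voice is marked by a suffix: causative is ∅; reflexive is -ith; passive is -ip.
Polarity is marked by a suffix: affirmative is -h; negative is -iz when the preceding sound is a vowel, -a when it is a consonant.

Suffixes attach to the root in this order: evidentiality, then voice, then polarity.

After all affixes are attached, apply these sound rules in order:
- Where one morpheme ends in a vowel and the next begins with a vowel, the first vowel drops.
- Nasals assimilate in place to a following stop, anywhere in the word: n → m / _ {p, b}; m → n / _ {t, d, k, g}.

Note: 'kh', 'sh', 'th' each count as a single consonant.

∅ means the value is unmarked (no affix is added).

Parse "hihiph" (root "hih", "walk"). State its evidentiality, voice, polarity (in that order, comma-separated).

Segment: hih-i-ip-h.
evidentiality: -i → witnessed.
voice: -ip → passive.
polarity: -h → affirmative.

witnessed, passive, affirmative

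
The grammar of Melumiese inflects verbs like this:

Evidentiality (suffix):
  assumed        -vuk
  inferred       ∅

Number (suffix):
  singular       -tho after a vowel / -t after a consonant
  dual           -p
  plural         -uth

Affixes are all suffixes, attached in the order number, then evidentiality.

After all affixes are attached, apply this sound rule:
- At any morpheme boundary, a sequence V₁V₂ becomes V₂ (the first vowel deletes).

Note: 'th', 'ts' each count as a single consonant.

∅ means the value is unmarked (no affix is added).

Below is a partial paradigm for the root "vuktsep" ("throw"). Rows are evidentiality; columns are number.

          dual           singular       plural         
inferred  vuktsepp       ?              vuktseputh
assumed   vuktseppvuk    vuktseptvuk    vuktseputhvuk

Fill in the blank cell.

Attach number singular -t (after consonant 'p') → vuktsept.
evidentiality = inferred: zero marking, form stays vuktsept.
Vowel deletion: no change.

vuktsept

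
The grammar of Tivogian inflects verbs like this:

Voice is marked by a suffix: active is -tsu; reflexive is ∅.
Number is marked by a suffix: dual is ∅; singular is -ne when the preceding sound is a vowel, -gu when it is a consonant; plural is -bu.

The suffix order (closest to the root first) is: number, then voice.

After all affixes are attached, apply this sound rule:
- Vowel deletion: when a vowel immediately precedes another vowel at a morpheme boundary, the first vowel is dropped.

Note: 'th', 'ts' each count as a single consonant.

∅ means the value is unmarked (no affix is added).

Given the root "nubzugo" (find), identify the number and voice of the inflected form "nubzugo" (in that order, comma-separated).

Segment: nubzugo.
number: ∅ → dual.
voice: ∅ → reflexive.

dual, reflexive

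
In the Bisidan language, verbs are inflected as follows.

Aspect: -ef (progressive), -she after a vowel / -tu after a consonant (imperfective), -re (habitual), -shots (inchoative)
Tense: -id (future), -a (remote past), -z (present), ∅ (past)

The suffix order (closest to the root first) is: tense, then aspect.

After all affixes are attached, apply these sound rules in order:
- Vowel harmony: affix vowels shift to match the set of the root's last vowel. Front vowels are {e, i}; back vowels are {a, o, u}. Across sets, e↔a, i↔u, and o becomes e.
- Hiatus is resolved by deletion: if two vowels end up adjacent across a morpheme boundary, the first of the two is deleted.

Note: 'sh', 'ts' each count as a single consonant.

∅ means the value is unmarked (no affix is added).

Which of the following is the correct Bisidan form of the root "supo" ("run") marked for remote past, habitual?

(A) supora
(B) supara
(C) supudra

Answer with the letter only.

B

Attach tense remote past -a → supoa.
Attach aspect habitual -re → supoare.
Apply vowel harmony: supoare → supoara.
Apply vowel deletion: supoara → supara.
So the correct form is supara, option (B).
(C) supudra is wrong: it uses future instead of remote past for tense.
(A) supora is wrong: it has the affixes in the wrong order.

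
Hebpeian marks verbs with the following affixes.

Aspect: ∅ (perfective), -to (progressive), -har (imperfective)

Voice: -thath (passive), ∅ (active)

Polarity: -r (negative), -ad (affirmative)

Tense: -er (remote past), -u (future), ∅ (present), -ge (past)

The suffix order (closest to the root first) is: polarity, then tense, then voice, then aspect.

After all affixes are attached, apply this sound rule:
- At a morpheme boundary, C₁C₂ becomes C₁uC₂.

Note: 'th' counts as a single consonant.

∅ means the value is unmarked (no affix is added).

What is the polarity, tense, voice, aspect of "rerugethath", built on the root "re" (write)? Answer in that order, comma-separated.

Segment: re-r-ge-thath.
polarity: -r → negative.
tense: -ge → past.
voice: -thath → passive.
aspect: ∅ → perfective.

negative, past, passive, perfective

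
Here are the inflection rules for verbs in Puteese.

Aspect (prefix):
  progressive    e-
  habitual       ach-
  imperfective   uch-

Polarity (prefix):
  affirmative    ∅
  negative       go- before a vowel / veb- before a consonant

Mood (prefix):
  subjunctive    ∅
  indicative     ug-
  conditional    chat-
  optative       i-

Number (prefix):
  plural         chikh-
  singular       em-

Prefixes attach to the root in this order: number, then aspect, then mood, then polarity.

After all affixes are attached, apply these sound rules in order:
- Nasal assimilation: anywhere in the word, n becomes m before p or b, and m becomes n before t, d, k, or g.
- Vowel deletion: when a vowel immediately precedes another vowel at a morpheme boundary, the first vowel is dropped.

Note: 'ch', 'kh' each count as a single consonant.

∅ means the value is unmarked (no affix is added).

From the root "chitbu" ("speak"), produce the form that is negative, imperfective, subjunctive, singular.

Attach number singular em- → emchitbu.
Attach aspect imperfective uch- → uchemchitbu.
mood = subjunctive: zero marking, form stays uchemchitbu.
Attach polarity negative go- (before vowel 'u') → gouchemchitbu.
Nasal assimilation: no change.
Apply vowel deletion: gouchemchitbu → guchemchitbu.

guchemchitbu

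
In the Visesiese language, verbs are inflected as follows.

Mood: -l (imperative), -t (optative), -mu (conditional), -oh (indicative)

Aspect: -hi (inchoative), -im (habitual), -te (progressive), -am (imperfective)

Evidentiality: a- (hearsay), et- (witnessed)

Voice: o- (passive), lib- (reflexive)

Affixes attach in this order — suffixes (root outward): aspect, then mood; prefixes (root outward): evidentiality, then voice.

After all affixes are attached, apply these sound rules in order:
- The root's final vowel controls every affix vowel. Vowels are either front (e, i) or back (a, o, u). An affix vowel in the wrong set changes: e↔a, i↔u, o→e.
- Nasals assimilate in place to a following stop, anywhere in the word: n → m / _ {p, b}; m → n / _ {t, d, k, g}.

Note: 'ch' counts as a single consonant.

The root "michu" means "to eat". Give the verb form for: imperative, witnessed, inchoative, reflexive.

Attach aspect inchoative -hi → michuhi.
Attach mood imperative -l → michuhil.
Attach evidentiality witnessed et- → etmichuhil.
Attach voice reflexive lib- → libetmichuhil.
Apply vowel harmony: libetmichuhil → lubatmichuhul.
Nasal assimilation: no change.

lubatmichuhul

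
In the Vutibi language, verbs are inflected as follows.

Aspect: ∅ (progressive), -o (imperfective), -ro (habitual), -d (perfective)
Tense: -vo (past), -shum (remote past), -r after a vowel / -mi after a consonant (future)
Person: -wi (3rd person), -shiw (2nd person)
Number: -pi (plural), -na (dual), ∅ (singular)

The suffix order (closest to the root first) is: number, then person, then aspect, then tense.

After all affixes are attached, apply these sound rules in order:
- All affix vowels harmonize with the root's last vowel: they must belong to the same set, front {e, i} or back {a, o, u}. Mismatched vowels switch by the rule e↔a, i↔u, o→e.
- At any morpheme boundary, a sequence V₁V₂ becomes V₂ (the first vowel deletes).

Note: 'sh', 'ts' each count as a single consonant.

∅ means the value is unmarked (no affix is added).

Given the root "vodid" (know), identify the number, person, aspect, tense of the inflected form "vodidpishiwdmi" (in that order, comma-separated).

Segment: vodid-pi-shiw-d-mi.
number: -pi → plural.
person: -shiw → 2nd person.
aspect: -d → perfective.
tense: -r/mi → future.

plural, 2nd person, perfective, future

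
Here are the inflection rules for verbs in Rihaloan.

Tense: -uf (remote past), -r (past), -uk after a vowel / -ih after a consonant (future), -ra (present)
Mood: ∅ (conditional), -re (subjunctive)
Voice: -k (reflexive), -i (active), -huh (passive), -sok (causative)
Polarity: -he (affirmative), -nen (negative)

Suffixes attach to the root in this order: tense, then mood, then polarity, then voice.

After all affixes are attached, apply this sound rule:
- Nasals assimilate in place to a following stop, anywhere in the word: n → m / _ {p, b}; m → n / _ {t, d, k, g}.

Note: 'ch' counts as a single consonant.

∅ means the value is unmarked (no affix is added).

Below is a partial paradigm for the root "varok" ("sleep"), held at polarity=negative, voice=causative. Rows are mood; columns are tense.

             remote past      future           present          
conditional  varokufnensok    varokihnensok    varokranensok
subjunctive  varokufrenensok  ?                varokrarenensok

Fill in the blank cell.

varokihrenensok

Attach tense future -ih (after consonant 'k') → varokih.
Attach mood subjunctive -re → varokihre.
Attach polarity negative -nen → varokihrenen.
Attach voice causative -sok → varokihrenensok.
Nasal assimilation: no change.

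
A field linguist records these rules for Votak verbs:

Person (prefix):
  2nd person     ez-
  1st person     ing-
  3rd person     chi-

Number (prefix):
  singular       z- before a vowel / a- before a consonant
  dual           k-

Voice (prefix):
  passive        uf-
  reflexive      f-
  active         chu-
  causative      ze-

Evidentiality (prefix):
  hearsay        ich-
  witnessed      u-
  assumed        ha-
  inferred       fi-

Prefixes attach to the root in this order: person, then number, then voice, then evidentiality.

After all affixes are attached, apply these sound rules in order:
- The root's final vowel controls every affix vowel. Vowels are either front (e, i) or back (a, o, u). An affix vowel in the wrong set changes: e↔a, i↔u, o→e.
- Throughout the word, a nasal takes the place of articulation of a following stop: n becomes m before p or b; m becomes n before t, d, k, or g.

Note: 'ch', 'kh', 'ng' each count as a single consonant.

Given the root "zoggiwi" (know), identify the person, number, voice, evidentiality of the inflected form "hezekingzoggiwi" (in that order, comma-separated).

Segment: ha-ze-k-ing-zoggiwi.
person: ing- → 1st person.
number: k- → dual.
voice: ze- → causative.
evidentiality: ha- → assumed.

1st person, dual, causative, assumed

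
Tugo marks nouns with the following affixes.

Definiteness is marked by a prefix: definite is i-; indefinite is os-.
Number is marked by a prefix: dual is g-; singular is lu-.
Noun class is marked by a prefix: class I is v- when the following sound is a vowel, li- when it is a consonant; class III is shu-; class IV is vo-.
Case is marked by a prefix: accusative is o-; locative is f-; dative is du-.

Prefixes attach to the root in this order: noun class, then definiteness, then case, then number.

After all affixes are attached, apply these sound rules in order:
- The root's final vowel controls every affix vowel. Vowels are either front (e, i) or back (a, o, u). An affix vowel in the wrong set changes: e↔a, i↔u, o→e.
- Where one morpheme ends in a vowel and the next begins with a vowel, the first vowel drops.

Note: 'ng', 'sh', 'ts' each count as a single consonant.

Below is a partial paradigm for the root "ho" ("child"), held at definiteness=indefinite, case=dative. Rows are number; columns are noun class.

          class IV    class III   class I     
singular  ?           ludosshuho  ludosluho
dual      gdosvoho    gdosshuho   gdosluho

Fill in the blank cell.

ludosvoho

Attach noun class class IV vo- → voho.
Attach definiteness indefinite os- → osvoho.
Attach case dative du- → duosvoho.
Attach number singular lu- → luduosvoho.
Vowel harmony: no change.
Apply vowel deletion: luduosvoho → ludosvoho.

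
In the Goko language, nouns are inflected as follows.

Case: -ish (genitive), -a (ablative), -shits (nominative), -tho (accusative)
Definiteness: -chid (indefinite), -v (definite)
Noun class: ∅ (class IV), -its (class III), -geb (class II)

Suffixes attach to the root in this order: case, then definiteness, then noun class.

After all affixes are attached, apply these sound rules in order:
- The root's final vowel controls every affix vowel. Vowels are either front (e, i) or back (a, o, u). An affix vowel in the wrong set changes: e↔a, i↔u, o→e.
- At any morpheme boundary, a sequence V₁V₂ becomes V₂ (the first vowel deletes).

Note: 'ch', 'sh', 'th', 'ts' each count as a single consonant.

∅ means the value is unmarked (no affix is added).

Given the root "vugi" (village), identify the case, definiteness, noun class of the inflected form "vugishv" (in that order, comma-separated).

genitive, definite, class IV

Segment: vugi-ish-v.
case: -ish → genitive.
definiteness: -v → definite.
noun class: ∅ → class IV.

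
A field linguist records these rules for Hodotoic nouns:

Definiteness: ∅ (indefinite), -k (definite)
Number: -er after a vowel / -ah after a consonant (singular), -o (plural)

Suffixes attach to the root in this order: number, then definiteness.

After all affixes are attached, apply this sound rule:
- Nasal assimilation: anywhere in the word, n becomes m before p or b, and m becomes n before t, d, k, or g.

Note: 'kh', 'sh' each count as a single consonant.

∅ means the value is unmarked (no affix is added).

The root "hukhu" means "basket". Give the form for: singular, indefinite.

hukhuer

Attach number singular -er (after vowel 'u') → hukhuer.
definiteness = indefinite: zero marking, form stays hukhuer.
Nasal assimilation: no change.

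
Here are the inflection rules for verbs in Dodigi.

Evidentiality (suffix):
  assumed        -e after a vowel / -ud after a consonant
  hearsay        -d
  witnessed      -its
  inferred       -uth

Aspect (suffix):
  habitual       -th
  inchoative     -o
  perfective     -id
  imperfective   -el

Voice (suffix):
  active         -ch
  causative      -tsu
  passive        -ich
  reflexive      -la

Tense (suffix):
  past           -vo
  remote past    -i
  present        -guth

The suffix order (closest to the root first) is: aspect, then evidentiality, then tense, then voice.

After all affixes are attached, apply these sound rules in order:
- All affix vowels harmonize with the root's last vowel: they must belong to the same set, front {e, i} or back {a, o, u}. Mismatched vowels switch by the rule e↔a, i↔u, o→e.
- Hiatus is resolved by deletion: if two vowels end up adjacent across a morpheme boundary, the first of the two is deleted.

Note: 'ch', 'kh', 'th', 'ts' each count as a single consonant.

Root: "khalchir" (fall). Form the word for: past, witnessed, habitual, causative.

Attach aspect habitual -th → khalchirth.
Attach evidentiality witnessed -its → khalchirthits.
Attach tense past -vo → khalchirthitsvo.
Attach voice causative -tsu → khalchirthitsvotsu.
Apply vowel harmony: khalchirthitsvotsu → khalchirthitsvetsi.
Vowel deletion: no change.

khalchirthitsvetsi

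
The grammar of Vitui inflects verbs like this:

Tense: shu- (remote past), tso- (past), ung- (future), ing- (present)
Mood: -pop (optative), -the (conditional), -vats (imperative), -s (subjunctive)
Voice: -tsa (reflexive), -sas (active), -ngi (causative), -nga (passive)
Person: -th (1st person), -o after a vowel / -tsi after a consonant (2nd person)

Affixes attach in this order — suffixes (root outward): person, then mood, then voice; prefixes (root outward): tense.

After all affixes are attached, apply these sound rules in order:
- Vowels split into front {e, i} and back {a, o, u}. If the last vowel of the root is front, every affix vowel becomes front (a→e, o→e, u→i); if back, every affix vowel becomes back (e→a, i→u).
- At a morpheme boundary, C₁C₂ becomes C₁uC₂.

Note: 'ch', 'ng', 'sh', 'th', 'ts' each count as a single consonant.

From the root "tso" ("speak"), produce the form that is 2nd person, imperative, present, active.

ungutsoovatsusas

Attach tense present ing- → ingtso.
Attach person 2nd person -o (after vowel 'o') → ingtsoo.
Attach mood imperative -vats → ingtsoovats.
Attach voice active -sas → ingtsoovatssas.
Apply vowel harmony: ingtsoovatssas → ungtsoovatssas.
Apply epenthesis: ungtsoovatssas → ungutsoovatsusas.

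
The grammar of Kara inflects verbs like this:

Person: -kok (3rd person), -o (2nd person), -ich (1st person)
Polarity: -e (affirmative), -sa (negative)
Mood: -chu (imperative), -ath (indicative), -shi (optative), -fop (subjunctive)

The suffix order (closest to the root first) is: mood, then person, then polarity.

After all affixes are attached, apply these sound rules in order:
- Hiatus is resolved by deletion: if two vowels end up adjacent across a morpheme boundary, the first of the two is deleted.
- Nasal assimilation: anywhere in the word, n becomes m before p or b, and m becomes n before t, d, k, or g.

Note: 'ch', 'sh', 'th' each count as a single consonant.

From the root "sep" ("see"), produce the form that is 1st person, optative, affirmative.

sepshiche

Attach mood optative -shi → sepshi.
Attach person 1st person -ich → sepshiich.
Attach polarity affirmative -e → sepshiiche.
Apply vowel deletion: sepshiiche → sepshiche.
Nasal assimilation: no change.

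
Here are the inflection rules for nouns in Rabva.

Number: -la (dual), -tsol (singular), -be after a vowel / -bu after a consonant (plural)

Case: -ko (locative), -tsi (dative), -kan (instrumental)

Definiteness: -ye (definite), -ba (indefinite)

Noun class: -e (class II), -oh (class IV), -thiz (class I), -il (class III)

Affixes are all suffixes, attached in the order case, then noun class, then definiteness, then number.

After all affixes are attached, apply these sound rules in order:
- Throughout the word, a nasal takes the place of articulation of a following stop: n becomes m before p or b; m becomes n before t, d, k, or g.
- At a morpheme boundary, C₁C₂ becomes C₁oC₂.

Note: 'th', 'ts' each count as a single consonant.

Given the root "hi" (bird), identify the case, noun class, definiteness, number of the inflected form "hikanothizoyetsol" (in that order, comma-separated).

instrumental, class I, definite, singular

Segment: hi-kan-thiz-ye-tsol.
case: -kan → instrumental.
noun class: -thiz → class I.
definiteness: -ye → definite.
number: -tsol → singular.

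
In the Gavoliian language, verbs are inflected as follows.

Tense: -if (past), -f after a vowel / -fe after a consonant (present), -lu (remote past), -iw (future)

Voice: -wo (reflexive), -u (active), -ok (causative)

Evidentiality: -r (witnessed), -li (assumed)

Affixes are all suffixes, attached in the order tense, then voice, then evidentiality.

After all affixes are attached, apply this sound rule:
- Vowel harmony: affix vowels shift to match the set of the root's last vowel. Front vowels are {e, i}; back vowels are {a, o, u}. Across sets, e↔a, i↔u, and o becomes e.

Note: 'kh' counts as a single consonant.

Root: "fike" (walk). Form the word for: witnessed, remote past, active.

fikeliir

Attach tense remote past -lu → fikelu.
Attach voice active -u → fikeluu.
Attach evidentiality witnessed -r → fikeluur.
Apply vowel harmony: fikeluur → fikeliir.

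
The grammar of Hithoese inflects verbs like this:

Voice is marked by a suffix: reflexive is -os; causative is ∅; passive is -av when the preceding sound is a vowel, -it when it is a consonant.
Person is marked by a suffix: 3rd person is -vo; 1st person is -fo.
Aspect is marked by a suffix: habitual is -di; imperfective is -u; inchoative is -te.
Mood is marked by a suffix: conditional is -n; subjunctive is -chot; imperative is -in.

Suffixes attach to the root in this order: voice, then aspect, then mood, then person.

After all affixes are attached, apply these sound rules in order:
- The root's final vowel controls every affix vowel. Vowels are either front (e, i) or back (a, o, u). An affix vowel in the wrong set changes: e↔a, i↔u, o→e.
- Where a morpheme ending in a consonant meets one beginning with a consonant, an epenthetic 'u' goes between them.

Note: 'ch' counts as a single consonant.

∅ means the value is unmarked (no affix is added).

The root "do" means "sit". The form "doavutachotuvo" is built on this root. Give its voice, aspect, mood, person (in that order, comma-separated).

Segment: do-av-te-chot-vo.
voice: -av/it → passive.
aspect: -te → inchoative.
mood: -chot → subjunctive.
person: -vo → 3rd person.

passive, inchoative, subjunctive, 3rd person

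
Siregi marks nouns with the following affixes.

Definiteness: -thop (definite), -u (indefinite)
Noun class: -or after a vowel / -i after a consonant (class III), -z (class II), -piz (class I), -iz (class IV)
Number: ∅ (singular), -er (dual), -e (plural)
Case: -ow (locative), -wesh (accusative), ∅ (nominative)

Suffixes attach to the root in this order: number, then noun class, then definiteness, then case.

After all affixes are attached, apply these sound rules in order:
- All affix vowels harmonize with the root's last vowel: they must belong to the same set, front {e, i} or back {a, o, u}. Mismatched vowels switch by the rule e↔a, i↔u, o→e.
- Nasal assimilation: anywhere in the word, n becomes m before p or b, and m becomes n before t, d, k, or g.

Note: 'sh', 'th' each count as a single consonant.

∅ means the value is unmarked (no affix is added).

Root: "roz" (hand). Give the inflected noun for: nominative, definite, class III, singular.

rozuthop

number = singular: zero marking, form stays roz.
Attach noun class class III -i (after consonant 'z') → rozi.
Attach definiteness definite -thop → rozithop.
case = nominative: zero marking, form stays rozithop.
Apply vowel harmony: rozithop → rozuthop.
Nasal assimilation: no change.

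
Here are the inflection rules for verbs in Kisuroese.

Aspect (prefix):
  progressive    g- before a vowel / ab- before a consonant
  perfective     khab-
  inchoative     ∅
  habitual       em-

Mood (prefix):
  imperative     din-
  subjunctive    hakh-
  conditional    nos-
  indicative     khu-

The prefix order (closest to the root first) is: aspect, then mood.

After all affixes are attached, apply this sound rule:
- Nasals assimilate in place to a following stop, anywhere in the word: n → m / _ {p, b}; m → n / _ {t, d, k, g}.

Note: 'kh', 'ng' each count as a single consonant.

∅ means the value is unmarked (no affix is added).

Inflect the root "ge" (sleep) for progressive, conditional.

Attach aspect progressive ab- (before consonant 'g') → abge.
Attach mood conditional nos- → nosabge.
Nasal assimilation: no change.

nosabge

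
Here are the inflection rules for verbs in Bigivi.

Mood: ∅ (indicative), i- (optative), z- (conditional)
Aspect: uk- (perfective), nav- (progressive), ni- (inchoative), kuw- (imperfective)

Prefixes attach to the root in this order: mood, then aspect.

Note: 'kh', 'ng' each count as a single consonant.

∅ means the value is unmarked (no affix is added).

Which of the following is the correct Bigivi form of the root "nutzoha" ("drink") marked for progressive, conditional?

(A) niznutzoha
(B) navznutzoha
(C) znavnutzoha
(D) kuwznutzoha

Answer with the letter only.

B

Attach mood conditional z- → znutzoha.
Attach aspect progressive nav- → navznutzoha.
So the correct form is navznutzoha, option (B).
(D) kuwznutzoha is wrong: it uses imperfective instead of progressive for aspect.
(A) niznutzoha is wrong: it uses inchoative instead of progressive for aspect.
(C) znavnutzoha is wrong: it has the affixes in the wrong order.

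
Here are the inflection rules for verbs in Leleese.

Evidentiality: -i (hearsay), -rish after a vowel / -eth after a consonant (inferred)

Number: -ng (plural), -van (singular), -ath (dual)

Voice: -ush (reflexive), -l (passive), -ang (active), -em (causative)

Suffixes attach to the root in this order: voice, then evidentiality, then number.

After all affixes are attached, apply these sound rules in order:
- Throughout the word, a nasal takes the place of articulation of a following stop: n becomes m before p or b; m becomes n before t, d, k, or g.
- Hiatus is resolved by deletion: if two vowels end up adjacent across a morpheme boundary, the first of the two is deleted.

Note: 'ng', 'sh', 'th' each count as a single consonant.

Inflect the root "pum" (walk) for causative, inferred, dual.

Attach voice causative -em → pumem.
Attach evidentiality inferred -eth (after consonant 'm') → pumemeth.
Attach number dual -ath → pumemethath.
Nasal assimilation: no change.
Vowel deletion: no change.

pumemethath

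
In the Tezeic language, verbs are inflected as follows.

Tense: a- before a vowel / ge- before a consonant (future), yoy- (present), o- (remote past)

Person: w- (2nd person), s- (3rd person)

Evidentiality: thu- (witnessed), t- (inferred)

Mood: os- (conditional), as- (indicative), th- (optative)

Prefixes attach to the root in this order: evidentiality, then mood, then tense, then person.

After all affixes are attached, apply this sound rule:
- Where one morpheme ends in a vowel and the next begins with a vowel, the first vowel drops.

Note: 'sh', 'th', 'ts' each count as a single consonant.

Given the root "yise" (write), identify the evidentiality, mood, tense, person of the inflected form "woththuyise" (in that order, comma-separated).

witnessed, optative, remote past, 2nd person

Segment: w-o-th-thu-yise.
evidentiality: thu- → witnessed.
mood: th- → optative.
tense: o- → remote past.
person: w- → 2nd person.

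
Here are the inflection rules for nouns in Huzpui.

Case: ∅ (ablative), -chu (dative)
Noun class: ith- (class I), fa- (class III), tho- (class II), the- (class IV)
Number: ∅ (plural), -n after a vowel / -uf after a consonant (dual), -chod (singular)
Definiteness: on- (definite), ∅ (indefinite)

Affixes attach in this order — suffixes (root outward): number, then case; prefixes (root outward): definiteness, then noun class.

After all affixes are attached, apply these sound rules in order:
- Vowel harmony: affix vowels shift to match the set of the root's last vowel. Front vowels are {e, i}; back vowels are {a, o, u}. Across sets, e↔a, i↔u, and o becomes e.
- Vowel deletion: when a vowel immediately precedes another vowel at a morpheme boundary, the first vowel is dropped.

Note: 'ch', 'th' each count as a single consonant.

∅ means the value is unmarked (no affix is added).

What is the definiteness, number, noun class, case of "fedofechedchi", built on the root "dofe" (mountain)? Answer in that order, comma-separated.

indefinite, singular, class III, dative

Segment: fa-dofe-chod-chu.
definiteness: ∅ → indefinite.
number: -chod → singular.
noun class: fa- → class III.
case: -chu → dative.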